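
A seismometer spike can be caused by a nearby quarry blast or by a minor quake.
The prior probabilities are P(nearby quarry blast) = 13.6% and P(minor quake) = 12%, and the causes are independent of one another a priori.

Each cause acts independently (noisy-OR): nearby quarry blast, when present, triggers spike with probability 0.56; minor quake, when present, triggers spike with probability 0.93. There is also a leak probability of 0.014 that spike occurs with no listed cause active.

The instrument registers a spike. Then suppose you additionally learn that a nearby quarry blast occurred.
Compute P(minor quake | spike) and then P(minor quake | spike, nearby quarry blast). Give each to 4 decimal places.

Under noisy-OR, P(spike | causes) = 1 − (1−0.014)·∏(1−qᵢ) over the active causes.
P(spike) = 0.014*0.864*0.88 + 0.93098*0.864*0.12 + 0.56616*0.136*0.88 + 0.969631*0.136*0.12 = 0.010644 + 0.096524 + 0.067758 + 0.015824 = 0.190750
Of this, 0.112348 comes from 0.096524 + 0.015824 (the minor quake=true cases).
So P(minor quake | spike) = 0.112348/0.190750 ≈ 0.5890.

With the extra evidence:
P(spike | nearby quarry blast) = 0.56616×0.88 + 0.969631×0.12 = 0.498221 + 0.116356 = 0.614577
Of this, 0.116356 comes from 0.969631×0.12 (the minor quake=true cases).
So P(minor quake | spike, nearby quarry blast) = 0.116356/0.614577 ≈ 0.1893.

P(minor quake | spike) ≈ 0.5890; P(minor quake | spike, nearby quarry blast) ≈ 0.1893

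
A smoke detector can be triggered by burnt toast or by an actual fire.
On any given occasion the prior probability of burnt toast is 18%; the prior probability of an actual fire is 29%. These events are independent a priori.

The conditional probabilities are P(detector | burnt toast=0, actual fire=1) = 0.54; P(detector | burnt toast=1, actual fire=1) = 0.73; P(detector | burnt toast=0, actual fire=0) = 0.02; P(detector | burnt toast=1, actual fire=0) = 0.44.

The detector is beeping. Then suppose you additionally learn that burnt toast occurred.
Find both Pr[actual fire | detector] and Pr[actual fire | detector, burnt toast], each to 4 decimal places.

Enumerate the 4 (burnt toast, actual fire) configurations and weight by the priors:
  P(detector) = 0.02×0.82×0.71 + 0.54×0.82×0.29 + 0.44×0.18×0.71 + 0.73×0.18×0.29
        = 0.011644 + 0.128412 + 0.056232 + 0.038106 = 0.234394
Keeping only the actual fire-present terms gives 0.166518, so
  P(actual fire | detector) = 0.166518 / 0.234394 ≈ 0.7104

With the extra evidence:
Sum P(detector|·) weighted by the priors over both values of actual fire:
  P(detector | burnt toast) = 0.44·0.71 + 0.73·0.29
        = 0.312400 + 0.211700 = 0.524100
The terms with actual fire present sum to 0.211700, so
  P(actual fire | detector, burnt toast) = 0.211700 / 0.524100 ≈ 0.4039
This is intercausal reasoning (explaining away): once burnt toast accounts for the detector, actual fire becomes less likely.

Pr[actual fire | detector] ≈ 0.7104; Pr[actual fire | detector, burnt toast] ≈ 0.4039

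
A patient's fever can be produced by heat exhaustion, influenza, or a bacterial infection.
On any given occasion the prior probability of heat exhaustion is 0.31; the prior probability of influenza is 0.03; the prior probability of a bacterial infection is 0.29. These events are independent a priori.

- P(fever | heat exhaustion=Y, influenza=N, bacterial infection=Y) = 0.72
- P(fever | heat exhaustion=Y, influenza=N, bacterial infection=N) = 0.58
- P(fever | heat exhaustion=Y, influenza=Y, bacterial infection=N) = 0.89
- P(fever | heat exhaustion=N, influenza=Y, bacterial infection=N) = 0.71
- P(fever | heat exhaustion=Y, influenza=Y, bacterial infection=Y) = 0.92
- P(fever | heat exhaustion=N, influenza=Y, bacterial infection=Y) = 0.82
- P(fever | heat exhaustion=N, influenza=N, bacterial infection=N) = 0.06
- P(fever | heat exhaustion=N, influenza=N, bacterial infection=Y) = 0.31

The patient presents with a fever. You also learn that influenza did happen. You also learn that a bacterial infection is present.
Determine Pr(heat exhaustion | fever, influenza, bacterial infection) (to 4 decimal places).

By total probability over both values of heat exhaustion:
  P(fever | influenza, bacterial infection) = 0.82*0.69 + 0.92*0.31
        = 0.565800 + 0.285200 = 0.851000
Configurations with heat exhaustion contribute 0.285200, so
  P(heat exhaustion | fever, influenza, bacterial infection) = 0.285200 / 0.851000 ≈ 0.3351

Pr(heat exhaustion | fever, influenza, bacterial infection) ≈ 0.3351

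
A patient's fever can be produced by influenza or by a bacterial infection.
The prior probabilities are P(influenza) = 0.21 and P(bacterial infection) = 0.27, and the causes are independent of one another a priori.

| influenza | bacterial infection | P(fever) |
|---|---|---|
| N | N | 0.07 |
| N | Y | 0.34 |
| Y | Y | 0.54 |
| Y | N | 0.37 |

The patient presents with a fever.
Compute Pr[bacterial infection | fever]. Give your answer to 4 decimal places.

Pr[bacterial infection | fever] ≈ 0.5151

For the numerator, keep only bacterial infection=true terms: 0.072522 + 0.030618 = 0.103140
Denominator P(fever): 0.07×0.79×0.73 + 0.34×0.79×0.27 + 0.37×0.21×0.73 + 0.54×0.21×0.27 = 0.200230
P(bacterial infection | fever) = 0.103140/0.200230 ≈ 0.5151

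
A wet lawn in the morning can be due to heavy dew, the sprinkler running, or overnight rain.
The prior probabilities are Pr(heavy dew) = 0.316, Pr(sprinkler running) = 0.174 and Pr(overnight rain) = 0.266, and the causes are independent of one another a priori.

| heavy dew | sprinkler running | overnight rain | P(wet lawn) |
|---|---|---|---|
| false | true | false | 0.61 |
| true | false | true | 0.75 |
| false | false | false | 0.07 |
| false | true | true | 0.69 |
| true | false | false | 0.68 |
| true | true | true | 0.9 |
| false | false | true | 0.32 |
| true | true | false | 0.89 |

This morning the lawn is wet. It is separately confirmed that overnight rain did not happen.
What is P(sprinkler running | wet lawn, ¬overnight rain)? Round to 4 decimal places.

P(wet lawn | ¬overnight rain) = 0.07·0.684·0.826 + 0.61·0.684·0.174 + 0.68·0.316·0.826 + 0.89·0.316·0.174 = 0.039549 + 0.072600 + 0.177491 + 0.048936 = 0.338576
Of this, 0.121536 comes from 0.072600 + 0.048936 (the sprinkler running=true cases).
So P(sprinkler running | wet lawn, ¬overnight rain) = 0.121536/0.338576 ≈ 0.3590.

P(sprinkler running | wet lawn, ¬overnight rain) ≈ 0.3590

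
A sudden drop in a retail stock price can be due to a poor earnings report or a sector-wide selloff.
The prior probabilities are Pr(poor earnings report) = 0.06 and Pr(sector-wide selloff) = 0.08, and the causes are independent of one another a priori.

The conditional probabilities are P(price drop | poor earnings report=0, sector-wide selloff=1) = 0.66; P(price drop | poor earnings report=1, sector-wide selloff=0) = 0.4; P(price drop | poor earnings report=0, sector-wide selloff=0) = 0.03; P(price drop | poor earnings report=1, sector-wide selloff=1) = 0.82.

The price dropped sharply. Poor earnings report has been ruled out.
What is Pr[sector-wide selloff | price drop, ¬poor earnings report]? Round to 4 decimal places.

Pr[sector-wide selloff | price drop, ¬poor earnings report] ≈ 0.6567

P(price drop | ¬poor earnings report) = 0.03×0.92 + 0.66×0.08 = 0.027600 + 0.052800 = 0.080400
Restricting to configurations with sector-wide selloff present: 0.66×0.08 = 0.052800.
P(sector-wide selloff | price drop, ¬poor earnings report) = 0.052800 / 0.080400 ≈ 0.6567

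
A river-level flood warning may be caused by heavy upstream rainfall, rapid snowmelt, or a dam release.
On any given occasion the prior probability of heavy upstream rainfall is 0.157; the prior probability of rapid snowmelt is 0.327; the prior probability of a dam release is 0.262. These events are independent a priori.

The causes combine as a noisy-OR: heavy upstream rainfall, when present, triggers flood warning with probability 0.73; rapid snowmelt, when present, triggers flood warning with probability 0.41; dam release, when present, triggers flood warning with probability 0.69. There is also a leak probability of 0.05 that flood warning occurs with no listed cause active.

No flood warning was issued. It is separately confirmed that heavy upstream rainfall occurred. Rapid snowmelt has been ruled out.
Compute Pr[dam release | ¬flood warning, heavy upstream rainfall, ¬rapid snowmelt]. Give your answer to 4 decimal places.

Under noisy-OR, P(flood warning | causes) = 1 − (1−0.05)·∏(1−qᵢ) over the active causes.
P(¬flood warning | heavy upstream rainfall, ¬rapid snowmelt) = 0.2565×0.738 + 0.079515×0.262 = 0.189297 + 0.020833 = 0.210130
Of this, 0.020833 comes from 0.079515×0.262 (the dam release=true cases).
Hence the posterior is 0.020833/0.210130 ≈ 0.0991.

Pr[dam release | ¬flood warning, heavy upstream rainfall, ¬rapid snowmelt] ≈ 0.0991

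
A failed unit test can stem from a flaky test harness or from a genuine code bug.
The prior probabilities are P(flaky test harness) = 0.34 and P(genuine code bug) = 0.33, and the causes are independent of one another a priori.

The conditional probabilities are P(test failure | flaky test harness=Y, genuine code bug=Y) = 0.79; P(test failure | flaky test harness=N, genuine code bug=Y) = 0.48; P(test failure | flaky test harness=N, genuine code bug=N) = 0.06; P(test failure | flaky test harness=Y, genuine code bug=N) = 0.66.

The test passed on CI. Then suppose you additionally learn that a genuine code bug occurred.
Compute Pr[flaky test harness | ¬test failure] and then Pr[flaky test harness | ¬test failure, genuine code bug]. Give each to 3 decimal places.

Numerator (weight on configurations with flaky test harness): 0.077452 + 0.023562 = 0.101014
Denominator P(¬test failure): 0.94×0.66×0.67 + 0.52×0.66×0.33 + 0.34×0.34×0.67 + 0.21×0.34×0.33 = 0.629938
Posterior = 0.101014 / 0.629938 ≈ 0.160

Now also conditioning on genuine code bug=true:
Weight on flaky test harness=true, given the evidence: 0.21×0.34 = 0.071400
The normalizing constant is 0.52×0.66 + 0.21×0.34 = 0.414600
P(flaky test harness | ¬test failure, genuine code bug) = 0.071400/0.414600 ≈ 0.172

Pr[flaky test harness | ¬test failure] ≈ 0.160; Pr[flaky test harness | ¬test failure, genuine code bug] ≈ 0.172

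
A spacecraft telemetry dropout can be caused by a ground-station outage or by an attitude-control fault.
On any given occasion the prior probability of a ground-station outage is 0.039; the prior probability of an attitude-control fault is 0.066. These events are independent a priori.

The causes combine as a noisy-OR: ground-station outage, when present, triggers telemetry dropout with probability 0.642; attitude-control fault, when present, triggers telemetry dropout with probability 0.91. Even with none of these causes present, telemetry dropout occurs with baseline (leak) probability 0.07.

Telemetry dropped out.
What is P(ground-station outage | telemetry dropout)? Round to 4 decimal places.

P(ground-station outage | telemetry dropout) ≈ 0.1814

Under noisy-OR, P(telemetry dropout | causes) = 1 − (1−0.07)·∏(1−qᵢ) over the active causes.
P(telemetry dropout) = 0.07*0.961*0.934 + 0.9163*0.961*0.066 + 0.66706*0.039*0.934 + 0.970035*0.039*0.066 = 0.062830 + 0.058117 + 0.024298 + 0.002497 = 0.147742
The ground-station outage-present share is 0.024298 + 0.002497 = 0.026795.
Hence the posterior is 0.026795/0.147742 ≈ 0.1814.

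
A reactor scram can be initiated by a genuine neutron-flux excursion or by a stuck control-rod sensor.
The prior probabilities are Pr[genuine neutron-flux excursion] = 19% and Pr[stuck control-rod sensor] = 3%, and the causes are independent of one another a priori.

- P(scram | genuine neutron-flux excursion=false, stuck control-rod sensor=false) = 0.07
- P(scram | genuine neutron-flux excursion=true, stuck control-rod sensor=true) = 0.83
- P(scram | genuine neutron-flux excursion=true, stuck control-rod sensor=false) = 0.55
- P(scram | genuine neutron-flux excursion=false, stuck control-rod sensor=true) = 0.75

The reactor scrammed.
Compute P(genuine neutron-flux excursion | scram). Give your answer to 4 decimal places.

P(genuine neutron-flux excursion | scram) ≈ 0.5917

Numerator (weight on configurations with genuine neutron-flux excursion): 0.101365 + 0.004731 = 0.106096
The normalizing constant is 0.07×0.81×0.97 + 0.75×0.81×0.03 + 0.55×0.19×0.97 + 0.83×0.19×0.03 = 0.179320
P(genuine neutron-flux excursion | scram) = 0.106096/0.179320 ≈ 0.5917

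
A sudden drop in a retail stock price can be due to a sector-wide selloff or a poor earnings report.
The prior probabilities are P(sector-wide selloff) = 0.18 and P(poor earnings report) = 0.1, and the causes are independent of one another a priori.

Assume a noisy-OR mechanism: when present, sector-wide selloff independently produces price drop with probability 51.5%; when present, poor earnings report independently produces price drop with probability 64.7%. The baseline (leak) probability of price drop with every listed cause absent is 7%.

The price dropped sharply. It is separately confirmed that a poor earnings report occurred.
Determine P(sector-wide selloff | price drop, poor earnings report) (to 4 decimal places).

P(sector-wide selloff | price drop, poor earnings report) ≈ 0.2155

Under noisy-OR, P(price drop | causes) = 1 − (1−0.07)·∏(1−qᵢ) over the active causes.
P(price drop | poor earnings report) = 0.67171*0.82 + 0.840779*0.18 = 0.550802 + 0.151340 = 0.702142
Restricting to configurations with sector-wide selloff present: 0.840779*0.18 = 0.151340.
Hence the posterior is 0.151340/0.702142 ≈ 0.2155.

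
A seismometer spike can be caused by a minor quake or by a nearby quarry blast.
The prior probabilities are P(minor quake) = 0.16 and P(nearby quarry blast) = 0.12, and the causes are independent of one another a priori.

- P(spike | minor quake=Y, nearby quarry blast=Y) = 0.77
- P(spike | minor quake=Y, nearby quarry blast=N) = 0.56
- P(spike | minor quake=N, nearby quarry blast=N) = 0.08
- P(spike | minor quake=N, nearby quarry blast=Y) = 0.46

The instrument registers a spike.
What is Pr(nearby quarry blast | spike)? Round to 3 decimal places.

Pr(nearby quarry blast | spike) ≈ 0.307

By total probability over the 4 (minor quake, nearby quarry blast) configurations:
  P(spike) = 0.08*0.84*0.88 + 0.46*0.84*0.12 + 0.56*0.16*0.88 + 0.77*0.16*0.12
        = 0.059136 + 0.046368 + 0.078848 + 0.014784 = 0.199136
Configurations with nearby quarry blast contribute 0.061152, so
  P(nearby quarry blast | spike) = 0.061152 / 0.199136 ≈ 0.307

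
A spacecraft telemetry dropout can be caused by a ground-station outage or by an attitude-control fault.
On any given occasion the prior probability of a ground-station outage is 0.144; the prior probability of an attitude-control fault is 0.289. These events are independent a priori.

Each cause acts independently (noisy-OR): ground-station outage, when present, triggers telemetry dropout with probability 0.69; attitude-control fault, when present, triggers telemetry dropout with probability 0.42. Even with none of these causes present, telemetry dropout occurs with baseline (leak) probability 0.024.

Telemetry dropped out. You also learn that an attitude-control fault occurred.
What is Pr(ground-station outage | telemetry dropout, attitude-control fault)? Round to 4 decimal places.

Under noisy-OR, P(telemetry dropout | causes) = 1 − (1−0.024)·∏(1−qᵢ) over the active causes.
P(telemetry dropout | attitude-control fault) = 0.43392*0.856 + 0.824515*0.144 = 0.371436 + 0.118730 = 0.490166
Of this, 0.118730 comes from 0.824515*0.144 (the ground-station outage=true cases).
Hence the posterior is 0.118730/0.490166 ≈ 0.2422.

Pr(ground-station outage | telemetry dropout, attitude-control fault) ≈ 0.2422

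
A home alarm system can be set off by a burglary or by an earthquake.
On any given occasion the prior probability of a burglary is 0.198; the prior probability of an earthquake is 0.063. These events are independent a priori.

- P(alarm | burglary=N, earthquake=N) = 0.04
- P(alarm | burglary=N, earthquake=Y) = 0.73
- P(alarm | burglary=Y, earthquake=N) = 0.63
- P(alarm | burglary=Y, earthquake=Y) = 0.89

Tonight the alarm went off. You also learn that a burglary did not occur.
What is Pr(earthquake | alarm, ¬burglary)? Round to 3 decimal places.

Pr(earthquake | alarm, ¬burglary) ≈ 0.551

Weight on earthquake=true, given the evidence: 0.73·0.063 = 0.045990
Normalizer over all consistent configurations: 0.04·0.937 + 0.73·0.063 = 0.083470
P(earthquake | alarm, ¬burglary) = 0.045990/0.083470 ≈ 0.551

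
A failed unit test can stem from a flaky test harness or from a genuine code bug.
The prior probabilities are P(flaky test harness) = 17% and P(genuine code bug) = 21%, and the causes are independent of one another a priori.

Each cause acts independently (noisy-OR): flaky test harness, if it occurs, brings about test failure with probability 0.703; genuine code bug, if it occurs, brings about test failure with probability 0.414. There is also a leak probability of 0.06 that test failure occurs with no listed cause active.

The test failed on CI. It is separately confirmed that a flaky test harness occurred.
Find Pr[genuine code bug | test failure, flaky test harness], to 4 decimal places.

Under noisy-OR, P(test failure | causes) = 1 − (1−0.06)·∏(1−qᵢ) over the active causes.
P(test failure | flaky test harness) = 0.72082·0.79 + 0.836401·0.21 = 0.569448 + 0.175644 = 0.745092
Of this, 0.175644 comes from 0.836401·0.21 (the genuine code bug=true cases).
Hence the posterior is 0.175644/0.745092 ≈ 0.2357.

Pr[genuine code bug | test failure, flaky test harness] ≈ 0.2357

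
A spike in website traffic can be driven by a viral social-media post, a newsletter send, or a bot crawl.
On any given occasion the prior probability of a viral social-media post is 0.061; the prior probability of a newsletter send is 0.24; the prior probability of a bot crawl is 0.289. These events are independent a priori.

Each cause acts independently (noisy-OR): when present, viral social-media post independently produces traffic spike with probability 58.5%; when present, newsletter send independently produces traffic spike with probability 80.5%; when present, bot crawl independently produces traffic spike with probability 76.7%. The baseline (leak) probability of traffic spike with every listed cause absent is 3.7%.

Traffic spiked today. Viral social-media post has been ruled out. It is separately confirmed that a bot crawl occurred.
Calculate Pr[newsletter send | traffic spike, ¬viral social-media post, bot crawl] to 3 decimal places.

Under noisy-OR, P(traffic spike | causes) = 1 − (1−0.037)·∏(1−qᵢ) over the active causes.
Enumerate both values of newsletter send and weight by the priors:
  P(traffic spike | ¬viral social-media post, bot crawl) = 0.775621×0.76 + 0.956246×0.24
        = 0.589472 + 0.229499 = 0.818971
The terms with newsletter send present sum to 0.229499, so
  P(newsletter send | traffic spike, ¬viral social-media post, bot crawl) = 0.229499 / 0.818971 ≈ 0.280

Pr[newsletter send | traffic spike, ¬viral social-media post, bot crawl] ≈ 0.280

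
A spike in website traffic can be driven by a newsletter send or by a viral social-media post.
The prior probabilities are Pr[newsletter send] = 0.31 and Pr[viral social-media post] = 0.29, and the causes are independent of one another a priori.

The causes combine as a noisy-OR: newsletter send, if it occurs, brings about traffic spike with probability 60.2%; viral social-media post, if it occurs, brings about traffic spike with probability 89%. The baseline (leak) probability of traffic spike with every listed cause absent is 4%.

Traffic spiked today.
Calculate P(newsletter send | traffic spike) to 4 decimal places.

P(newsletter send | traffic spike) ≈ 0.5280

Under noisy-OR, P(traffic spike | causes) = 1 − (1−0.04)·∏(1−qᵢ) over the active causes.
P(traffic spike) = 0.04×0.69×0.71 + 0.8944×0.69×0.29 + 0.61792×0.31×0.71 + 0.957971×0.31×0.29 = 0.019596 + 0.178969 + 0.136004 + 0.086122 = 0.420691
Restricting to configurations with newsletter send present: 0.136004 + 0.086122 = 0.222126.
P(newsletter send | traffic spike) = 0.222126 / 0.420691 ≈ 0.5280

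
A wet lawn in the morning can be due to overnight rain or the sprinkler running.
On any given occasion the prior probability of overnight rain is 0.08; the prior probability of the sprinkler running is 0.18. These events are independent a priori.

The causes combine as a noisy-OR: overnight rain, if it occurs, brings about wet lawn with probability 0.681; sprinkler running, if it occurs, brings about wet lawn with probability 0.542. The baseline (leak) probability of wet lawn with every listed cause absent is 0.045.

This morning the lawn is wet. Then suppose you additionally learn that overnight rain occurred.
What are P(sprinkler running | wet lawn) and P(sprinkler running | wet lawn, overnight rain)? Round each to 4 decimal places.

Under noisy-OR, P(wet lawn | causes) = 1 − (1−0.045)·∏(1−qᵢ) over the active causes.
P(wet lawn) = 0.045·0.92·0.82 + 0.56261·0.92·0.18 + 0.695355·0.08·0.82 + 0.860473·0.08·0.18 = 0.033948 + 0.093168 + 0.045615 + 0.012391 = 0.185122
Of this, 0.105559 comes from 0.093168 + 0.012391 (the sprinkler running=true cases).
P(sprinkler running | wet lawn) = 0.105559 / 0.185122 ≈ 0.5702

Now condition on the additional information:
Numerator (weight on configurations with sprinkler running): 0.860473×0.18 = 0.154885
Denominator P(wet lawn | overnight rain): 0.695355×0.82 + 0.860473×0.18 = 0.725076
P(sprinkler running | wet lawn, overnight rain) = 0.154885/0.725076 ≈ 0.2136
The drop from 0.5702 to 0.2136 is the explaining-away (discounting) effect.

P(sprinkler running | wet lawn) ≈ 0.5702; P(sprinkler running | wet lawn, overnight rain) ≈ 0.2136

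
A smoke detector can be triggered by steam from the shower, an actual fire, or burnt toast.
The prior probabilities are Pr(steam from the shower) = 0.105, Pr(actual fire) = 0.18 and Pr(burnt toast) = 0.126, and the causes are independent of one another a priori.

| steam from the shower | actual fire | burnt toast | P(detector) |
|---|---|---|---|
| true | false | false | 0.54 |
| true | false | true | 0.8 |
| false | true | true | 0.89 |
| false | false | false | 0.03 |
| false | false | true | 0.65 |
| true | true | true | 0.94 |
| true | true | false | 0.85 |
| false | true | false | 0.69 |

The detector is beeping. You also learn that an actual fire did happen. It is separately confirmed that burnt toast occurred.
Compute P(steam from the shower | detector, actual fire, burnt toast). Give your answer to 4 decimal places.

Numerator (weight on configurations with steam from the shower): 0.94*0.105 = 0.098700
Normalizer over all consistent configurations: 0.89*0.895 + 0.94*0.105 = 0.895250
P(steam from the shower | detector, actual fire, burnt toast) = 0.098700/0.895250 ≈ 0.1102

P(steam from the shower | detector, actual fire, burnt toast) ≈ 0.1102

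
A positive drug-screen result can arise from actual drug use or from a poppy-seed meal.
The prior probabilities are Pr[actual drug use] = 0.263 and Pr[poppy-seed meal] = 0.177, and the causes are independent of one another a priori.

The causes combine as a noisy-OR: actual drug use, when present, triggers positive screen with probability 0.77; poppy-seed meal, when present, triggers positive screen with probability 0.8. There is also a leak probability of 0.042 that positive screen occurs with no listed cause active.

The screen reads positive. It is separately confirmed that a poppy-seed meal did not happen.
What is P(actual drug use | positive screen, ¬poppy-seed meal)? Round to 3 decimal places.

P(actual drug use | positive screen, ¬poppy-seed meal) ≈ 0.869

Under noisy-OR, P(positive screen | causes) = 1 − (1−0.042)·∏(1−qᵢ) over the active causes.
P(positive screen | ¬poppy-seed meal) = 0.042·0.737 + 0.77966·0.263 = 0.030954 + 0.205051 = 0.236005
Restricting to configurations with actual drug use present: 0.77966·0.263 = 0.205051.
P(actual drug use | positive screen, ¬poppy-seed meal) = 0.205051 / 0.236005 ≈ 0.869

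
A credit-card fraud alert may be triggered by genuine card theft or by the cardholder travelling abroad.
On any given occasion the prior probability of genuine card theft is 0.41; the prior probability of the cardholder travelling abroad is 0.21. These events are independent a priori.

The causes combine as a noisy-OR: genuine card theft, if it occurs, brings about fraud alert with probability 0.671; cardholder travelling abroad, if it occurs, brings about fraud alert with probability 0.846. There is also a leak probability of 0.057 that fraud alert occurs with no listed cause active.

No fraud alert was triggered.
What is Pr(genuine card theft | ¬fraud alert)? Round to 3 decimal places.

Under noisy-OR, P(fraud alert | causes) = 1 − (1−0.057)·∏(1−qᵢ) over the active causes.
P(¬fraud alert) = 0.943*0.59*0.79 + 0.145222*0.59*0.21 + 0.310247*0.41*0.79 + 0.047778*0.41*0.21 = 0.439532 + 0.017993 + 0.100489 + 0.004114 = 0.562128
Of this, 0.104603 comes from 0.100489 + 0.004114 (the genuine card theft=true cases).
Hence the posterior is 0.104603/0.562128 ≈ 0.186.

Pr(genuine card theft | ¬fraud alert) ≈ 0.186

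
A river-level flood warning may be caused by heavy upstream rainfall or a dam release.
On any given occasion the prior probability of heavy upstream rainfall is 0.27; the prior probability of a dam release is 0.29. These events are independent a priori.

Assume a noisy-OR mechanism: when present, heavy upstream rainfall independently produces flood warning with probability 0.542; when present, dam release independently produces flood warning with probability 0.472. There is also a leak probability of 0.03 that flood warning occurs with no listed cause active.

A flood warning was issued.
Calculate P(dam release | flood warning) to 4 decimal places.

Under noisy-OR, P(flood warning | causes) = 1 − (1−0.03)·∏(1−qᵢ) over the active causes.
Weight on dam release=true, given the evidence: 0.103276 + 0.059933 = 0.163209
The normalizing constant is 0.03×0.73×0.71 + 0.48784×0.73×0.29 + 0.55574×0.27×0.71 + 0.765431×0.27×0.29 = 0.285293
P(dam release | flood warning) = 0.163209/0.285293 ≈ 0.5721

P(dam release | flood warning) ≈ 0.5721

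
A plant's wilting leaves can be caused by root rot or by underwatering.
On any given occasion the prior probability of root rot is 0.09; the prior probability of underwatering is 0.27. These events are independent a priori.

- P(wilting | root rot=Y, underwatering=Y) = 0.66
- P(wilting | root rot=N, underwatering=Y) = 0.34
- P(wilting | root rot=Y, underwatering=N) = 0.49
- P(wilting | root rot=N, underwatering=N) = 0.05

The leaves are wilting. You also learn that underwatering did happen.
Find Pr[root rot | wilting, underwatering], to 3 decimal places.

Pr[root rot | wilting, underwatering] ≈ 0.161

Numerator (weight on configurations with root rot): 0.66×0.09 = 0.059400
The normalizing constant is 0.34×0.91 + 0.66×0.09 = 0.368800
Posterior = 0.059400 / 0.368800 ≈ 0.161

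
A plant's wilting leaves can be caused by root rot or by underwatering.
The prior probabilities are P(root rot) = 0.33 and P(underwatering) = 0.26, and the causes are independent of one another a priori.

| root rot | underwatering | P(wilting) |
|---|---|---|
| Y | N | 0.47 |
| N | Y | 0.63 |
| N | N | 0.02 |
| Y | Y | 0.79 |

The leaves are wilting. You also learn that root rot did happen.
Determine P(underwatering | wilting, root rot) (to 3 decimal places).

P(underwatering | wilting, root rot) ≈ 0.371

For the numerator, keep only underwatering=true terms: 0.79·0.26 = 0.205400
Normalizer over all consistent configurations: 0.47·0.74 + 0.79·0.26 = 0.553200
Posterior = 0.205400 / 0.553200 ≈ 0.371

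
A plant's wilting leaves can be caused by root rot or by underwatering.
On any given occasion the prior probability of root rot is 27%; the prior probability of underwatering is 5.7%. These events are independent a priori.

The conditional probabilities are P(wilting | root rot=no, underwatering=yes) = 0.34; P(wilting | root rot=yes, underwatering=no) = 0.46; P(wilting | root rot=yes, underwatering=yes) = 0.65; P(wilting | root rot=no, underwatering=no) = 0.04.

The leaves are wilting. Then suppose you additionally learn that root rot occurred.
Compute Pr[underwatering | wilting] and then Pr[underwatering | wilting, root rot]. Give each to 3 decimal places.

Weight on underwatering=true, given the evidence: 0.014147 + 0.010004 = 0.024151
Normalizer over all consistent configurations: 0.04·0.73·0.943 + 0.34·0.73·0.057 + 0.46·0.27·0.943 + 0.65·0.27·0.057 = 0.168808
Posterior = 0.024151 / 0.168808 ≈ 0.143

Now condition on the additional information:
Enumerate both values of underwatering and weight by the priors:
  P(wilting | root rot) = 0.46·0.943 + 0.65·0.057
        = 0.433780 + 0.037050 = 0.470830
Keeping only the underwatering-present terms gives 0.037050, so
  P(underwatering | wilting, root rot) = 0.037050 / 0.470830 ≈ 0.079
— root rot explains away the evidence for underwatering.

Pr[underwatering | wilting] ≈ 0.143; Pr[underwatering | wilting, root rot] ≈ 0.079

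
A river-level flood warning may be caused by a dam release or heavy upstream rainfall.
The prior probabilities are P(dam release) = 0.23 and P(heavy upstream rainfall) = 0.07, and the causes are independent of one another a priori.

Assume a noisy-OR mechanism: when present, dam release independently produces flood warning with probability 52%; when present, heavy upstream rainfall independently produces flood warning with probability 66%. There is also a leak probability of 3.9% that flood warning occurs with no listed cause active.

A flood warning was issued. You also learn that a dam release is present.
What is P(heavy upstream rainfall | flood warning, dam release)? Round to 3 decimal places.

Under noisy-OR, P(flood warning | causes) = 1 − (1−0.039)·∏(1−qᵢ) over the active causes.
P(flood warning | dam release) = 0.53872×0.93 + 0.843165×0.07 = 0.501010 + 0.059022 = 0.560032
Restricting to configurations with heavy upstream rainfall present: 0.843165×0.07 = 0.059022.
Hence the posterior is 0.059022/0.560032 ≈ 0.105.

P(heavy upstream rainfall | flood warning, dam release) ≈ 0.105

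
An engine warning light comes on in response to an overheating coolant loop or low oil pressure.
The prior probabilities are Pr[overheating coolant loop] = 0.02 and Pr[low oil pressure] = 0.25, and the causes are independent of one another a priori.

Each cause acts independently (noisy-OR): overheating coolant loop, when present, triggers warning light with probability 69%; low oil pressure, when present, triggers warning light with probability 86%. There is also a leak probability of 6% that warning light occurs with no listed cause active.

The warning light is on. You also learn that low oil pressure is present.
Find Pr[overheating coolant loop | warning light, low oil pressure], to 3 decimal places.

Pr[overheating coolant loop | warning light, low oil pressure] ≈ 0.022

Under noisy-OR, P(warning light | causes) = 1 − (1−0.06)·∏(1−qᵢ) over the active causes.
Sum P(warning light|·) weighted by the priors over both values of overheating coolant loop:
  P(warning light | low oil pressure) = 0.8684*0.98 + 0.959204*0.02
        = 0.851032 + 0.019184 = 0.870216
Configurations with overheating coolant loop contribute 0.019184, so
  P(overheating coolant loop | warning light, low oil pressure) = 0.019184 / 0.870216 ≈ 0.022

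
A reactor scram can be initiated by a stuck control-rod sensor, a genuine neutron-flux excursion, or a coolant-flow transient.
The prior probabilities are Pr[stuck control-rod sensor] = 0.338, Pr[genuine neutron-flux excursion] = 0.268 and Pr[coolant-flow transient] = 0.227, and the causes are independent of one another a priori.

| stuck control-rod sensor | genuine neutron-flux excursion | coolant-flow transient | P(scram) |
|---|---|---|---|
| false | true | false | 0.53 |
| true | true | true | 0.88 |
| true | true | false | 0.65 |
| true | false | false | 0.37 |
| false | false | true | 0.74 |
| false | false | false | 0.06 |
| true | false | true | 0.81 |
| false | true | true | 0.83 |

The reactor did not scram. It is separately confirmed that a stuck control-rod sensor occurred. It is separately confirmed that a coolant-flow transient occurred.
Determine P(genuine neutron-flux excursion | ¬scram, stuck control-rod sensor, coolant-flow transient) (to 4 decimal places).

P(¬scram | stuck control-rod sensor, coolant-flow transient) = 0.19·0.732 + 0.12·0.268 = 0.139080 + 0.032160 = 0.171240
Restricting to configurations with genuine neutron-flux excursion present: 0.12·0.268 = 0.032160.
Hence the posterior is 0.032160/0.171240 ≈ 0.1878.

P(genuine neutron-flux excursion | ¬scram, stuck control-rod sensor, coolant-flow transient) ≈ 0.1878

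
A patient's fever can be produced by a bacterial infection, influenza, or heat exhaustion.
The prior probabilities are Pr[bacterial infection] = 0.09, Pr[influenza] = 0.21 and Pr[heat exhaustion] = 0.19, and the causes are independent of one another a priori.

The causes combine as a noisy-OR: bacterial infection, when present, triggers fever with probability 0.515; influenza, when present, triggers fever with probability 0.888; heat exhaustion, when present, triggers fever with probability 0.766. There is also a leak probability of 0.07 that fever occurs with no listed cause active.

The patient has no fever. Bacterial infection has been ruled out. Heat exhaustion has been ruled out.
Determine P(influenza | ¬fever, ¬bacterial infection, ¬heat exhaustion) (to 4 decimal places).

Under noisy-OR, P(fever | causes) = 1 − (1−0.07)·∏(1−qᵢ) over the active causes.
Weight on influenza=true, given the evidence: 0.10416×0.21 = 0.021874
The normalizing constant is 0.93×0.79 + 0.10416×0.21 = 0.756574
P(influenza | ¬fever, ¬bacterial infection, ¬heat exhaustion) = 0.021874/0.756574 ≈ 0.0289

P(influenza | ¬fever, ¬bacterial infection, ¬heat exhaustion) ≈ 0.0289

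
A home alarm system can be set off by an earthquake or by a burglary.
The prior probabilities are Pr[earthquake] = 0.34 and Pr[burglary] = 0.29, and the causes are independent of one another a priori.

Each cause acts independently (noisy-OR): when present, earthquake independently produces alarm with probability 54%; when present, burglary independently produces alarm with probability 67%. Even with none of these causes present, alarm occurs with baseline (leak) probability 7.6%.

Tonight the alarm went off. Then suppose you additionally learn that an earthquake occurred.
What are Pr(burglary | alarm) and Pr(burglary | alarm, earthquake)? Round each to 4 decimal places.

Pr(burglary | alarm) ≈ 0.5553; Pr(burglary | alarm, earthquake) ≈ 0.3792

Under noisy-OR, P(alarm | causes) = 1 − (1−0.076)·∏(1−qᵢ) over the active causes.
P(alarm) = 0.076·0.66·0.71 + 0.69508·0.66·0.29 + 0.57496·0.34·0.71 + 0.859737·0.34·0.29 = 0.035614 + 0.133038 + 0.138795 + 0.084770 = 0.392217
Restricting to configurations with burglary present: 0.133038 + 0.084770 = 0.217808.
P(burglary | alarm) = 0.217808 / 0.392217 ≈ 0.5553

Now condition on the additional information:
P(alarm | earthquake) = 0.57496*0.71 + 0.859737*0.29 = 0.408222 + 0.249324 = 0.657546
Of this, 0.249324 comes from 0.859737*0.29 (the burglary=true cases).
P(burglary | alarm, earthquake) = 0.249324 / 0.657546 ≈ 0.3792
The drop from 0.5553 to 0.3792 is the explaining-away (discounting) effect.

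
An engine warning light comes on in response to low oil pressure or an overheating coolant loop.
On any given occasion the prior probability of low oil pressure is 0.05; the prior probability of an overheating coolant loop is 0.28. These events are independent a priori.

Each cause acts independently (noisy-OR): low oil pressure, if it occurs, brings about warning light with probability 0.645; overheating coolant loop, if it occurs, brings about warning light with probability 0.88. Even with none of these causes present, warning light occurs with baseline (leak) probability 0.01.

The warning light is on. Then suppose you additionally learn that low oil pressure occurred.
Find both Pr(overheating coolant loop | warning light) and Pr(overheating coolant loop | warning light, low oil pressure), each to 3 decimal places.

Under noisy-OR, P(warning light | causes) = 1 − (1−0.01)·∏(1−qᵢ) over the active causes.
Weight on overheating coolant loop=true, given the evidence: 0.234399 + 0.013410 = 0.247809
Normalizer over all consistent configurations: 0.01·0.95·0.72 + 0.8812·0.95·0.28 + 0.64855·0.05·0.72 + 0.957826·0.05·0.28 = 0.277997
Posterior = 0.247809 / 0.277997 ≈ 0.891

Now condition on the additional information:
P(warning light | low oil pressure) = 0.64855·0.72 + 0.957826·0.28 = 0.466956 + 0.268191 = 0.735147
Restricting to configurations with overheating coolant loop present: 0.957826·0.28 = 0.268191.
So P(overheating coolant loop | warning light, low oil pressure) = 0.268191/0.735147 ≈ 0.365.
Conditioning on low oil pressure lowers the posterior on overheating coolant loop: the classic explaining-away effect in a common-effect structure.

Pr(overheating coolant loop | warning light) ≈ 0.891; Pr(overheating coolant loop | warning light, low oil pressure) ≈ 0.365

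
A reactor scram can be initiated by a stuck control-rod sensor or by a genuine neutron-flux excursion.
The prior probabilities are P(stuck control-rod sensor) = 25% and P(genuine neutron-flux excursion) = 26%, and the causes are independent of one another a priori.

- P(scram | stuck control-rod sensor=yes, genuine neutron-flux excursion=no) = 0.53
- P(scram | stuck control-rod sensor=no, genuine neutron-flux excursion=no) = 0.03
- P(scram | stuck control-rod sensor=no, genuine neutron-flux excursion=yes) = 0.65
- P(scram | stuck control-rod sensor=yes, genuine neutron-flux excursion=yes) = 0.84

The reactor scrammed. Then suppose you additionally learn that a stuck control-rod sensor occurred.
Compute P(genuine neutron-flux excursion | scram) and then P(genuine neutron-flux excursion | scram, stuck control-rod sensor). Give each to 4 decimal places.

P(genuine neutron-flux excursion | scram) ≈ 0.6126; P(genuine neutron-flux excursion | scram, stuck control-rod sensor) ≈ 0.3577

P(scram) = 0.03×0.75×0.74 + 0.65×0.75×0.26 + 0.53×0.25×0.74 + 0.84×0.25×0.26 = 0.016650 + 0.126750 + 0.098050 + 0.054600 = 0.296050
The genuine neutron-flux excursion-present share is 0.126750 + 0.054600 = 0.181350.
P(genuine neutron-flux excursion | scram) = 0.181350 / 0.296050 ≈ 0.6126

Now condition on the additional information:
P(scram | stuck control-rod sensor) = 0.53·0.74 + 0.84·0.26 = 0.392200 + 0.218400 = 0.610600
Restricting to configurations with genuine neutron-flux excursion present: 0.84·0.26 = 0.218400.
So P(genuine neutron-flux excursion | scram, stuck control-rod sensor) = 0.218400/0.610600 ≈ 0.3577.
This is intercausal reasoning (explaining away): once stuck control-rod sensor accounts for the scram, genuine neutron-flux excursion becomes less likely.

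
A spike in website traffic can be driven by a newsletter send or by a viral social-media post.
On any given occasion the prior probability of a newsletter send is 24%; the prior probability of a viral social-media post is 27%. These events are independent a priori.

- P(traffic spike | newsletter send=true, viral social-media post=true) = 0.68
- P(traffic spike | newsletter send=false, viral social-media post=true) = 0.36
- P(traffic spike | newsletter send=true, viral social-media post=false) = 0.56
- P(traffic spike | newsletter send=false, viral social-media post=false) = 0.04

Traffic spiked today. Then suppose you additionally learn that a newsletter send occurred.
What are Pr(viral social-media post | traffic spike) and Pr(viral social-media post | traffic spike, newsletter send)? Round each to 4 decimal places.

Pr(viral social-media post | traffic spike) ≈ 0.4950; Pr(viral social-media post | traffic spike, newsletter send) ≈ 0.3099

For the numerator, keep only viral social-media post=true terms: 0.073872 + 0.044064 = 0.117936
Denominator P(traffic spike): 0.04·0.76·0.73 + 0.36·0.76·0.27 + 0.56·0.24·0.73 + 0.68·0.24·0.27 = 0.238240
P(viral social-media post | traffic spike) = 0.117936/0.238240 ≈ 0.4950

Now condition on the additional information:
For the numerator, keep only viral social-media post=true terms: 0.68·0.27 = 0.183600
Denominator P(traffic spike | newsletter send): 0.56·0.73 + 0.68·0.27 = 0.592400
Posterior = 0.183600 / 0.592400 ≈ 0.3099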